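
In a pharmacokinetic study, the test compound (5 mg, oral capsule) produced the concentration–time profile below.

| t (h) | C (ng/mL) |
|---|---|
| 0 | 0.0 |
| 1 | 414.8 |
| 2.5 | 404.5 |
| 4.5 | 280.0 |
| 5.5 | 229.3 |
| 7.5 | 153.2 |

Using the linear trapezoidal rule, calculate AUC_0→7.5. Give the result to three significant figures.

Trapezoidal AUC_0→7.5:
  [0→1]: (0.0+414.8)/2 × 1 = 207.4
  [1→2.5]: (414.8+404.5)/2 × 1.5 = 614.475
  [2.5→4.5]: (404.5+280.0)/2 × 2 = 684.5
  [4.5→5.5]: (280.0+229.3)/2 × 1 = 254.65
  [5.5→7.5]: (229.3+153.2)/2 × 2 = 382.5
  Sum = 2143.525 ng/mL·h

AUC = 2140 ng/mL·h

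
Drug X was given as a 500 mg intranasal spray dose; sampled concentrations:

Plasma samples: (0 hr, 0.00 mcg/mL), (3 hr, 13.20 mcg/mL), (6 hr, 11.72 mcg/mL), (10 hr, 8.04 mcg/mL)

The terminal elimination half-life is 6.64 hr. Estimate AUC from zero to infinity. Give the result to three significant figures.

AUC = 174 mcg/mL·hr

Trapezoidal AUC_0→10:
  [0→3]: (0.00+13.20)/2 × 3 = 19.8
  [3→6]: (13.20+11.72)/2 × 3 = 37.38
  [6→10]: (11.72+8.04)/2 × 4 = 39.52
  Sum = 96.7 mcg/mL·hr
k_e = ln2 / t½ = 0.693147 / 6.64 = 0.1044 hr^-1
Extrapolated tail: C_last / k_e = 8.04 / 0.1044 = 77.011
AUC_0→∞ = 96.7 + 77.011 = 173.711 mcg/mL·hr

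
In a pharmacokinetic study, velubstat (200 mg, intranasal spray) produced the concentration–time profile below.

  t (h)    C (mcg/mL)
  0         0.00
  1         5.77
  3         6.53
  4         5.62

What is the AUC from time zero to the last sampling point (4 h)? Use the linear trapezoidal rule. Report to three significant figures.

Trapezoidal AUC_0→4:
  [0→1]: (0.00+5.77)/2 × 1 = 2.885
  [1→3]: (5.77+6.53)/2 × 2 = 12.3
  [3→4]: (6.53+5.62)/2 × 1 = 6.075
  Sum = 21.26 mcg/mL·h

AUC = 21.3 mcg/mL·h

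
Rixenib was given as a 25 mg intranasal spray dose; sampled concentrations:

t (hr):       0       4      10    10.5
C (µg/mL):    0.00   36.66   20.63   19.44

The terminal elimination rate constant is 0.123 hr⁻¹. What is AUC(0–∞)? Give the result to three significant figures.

Trapezoidal AUC_0→10.5:
  [0→4]: (0.00+36.66)/2 × 4 = 73.32
  [4→10]: (36.66+20.63)/2 × 6 = 171.87
  [10→10.5]: (20.63+19.44)/2 × 0.5 = 10.0175
  Sum = 255.2075 µg/mL·hr
Extrapolated tail: C_last / k_e = 19.44 / 0.123 = 158.049
AUC_0→∞ = 255.2075 + 158.049 = 413.2565 µg/mL·hr

AUC = 413 µg/mL·hr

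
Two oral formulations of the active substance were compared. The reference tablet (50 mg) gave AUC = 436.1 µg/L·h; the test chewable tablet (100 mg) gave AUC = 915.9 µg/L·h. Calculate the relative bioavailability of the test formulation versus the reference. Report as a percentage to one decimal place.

F_rel = (AUC_test/D_test) / (AUC_ref/D_ref)
      = (915.9/100) / (436.1/50)
      = 9.159 / 8.722 = 1.0501 = 105.01%

F_rel = 105.0%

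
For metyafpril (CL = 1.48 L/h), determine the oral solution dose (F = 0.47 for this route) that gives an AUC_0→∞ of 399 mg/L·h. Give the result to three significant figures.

Dose = 1260 mg

Dose = CL × AUC_0→∞ / F
     = 1.48 × 399 / 0.47 = 1256.43 mg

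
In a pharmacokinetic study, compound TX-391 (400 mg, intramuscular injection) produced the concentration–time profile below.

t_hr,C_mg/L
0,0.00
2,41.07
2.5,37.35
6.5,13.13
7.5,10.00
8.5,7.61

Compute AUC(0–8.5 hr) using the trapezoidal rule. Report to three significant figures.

AUC = 182 mg/L·hr

Trapezoidal AUC_0→8.5:
  [0→2]: (0.00+41.07)/2 × 2 = 41.07
  [2→2.5]: (41.07+37.35)/2 × 0.5 = 19.605
  [2.5→6.5]: (37.35+13.13)/2 × 4 = 100.96
  [6.5→7.5]: (13.13+10.00)/2 × 1 = 11.565
  [7.5→8.5]: (10.00+7.61)/2 × 1 = 8.805
  Sum = 182.005 mg/L·hr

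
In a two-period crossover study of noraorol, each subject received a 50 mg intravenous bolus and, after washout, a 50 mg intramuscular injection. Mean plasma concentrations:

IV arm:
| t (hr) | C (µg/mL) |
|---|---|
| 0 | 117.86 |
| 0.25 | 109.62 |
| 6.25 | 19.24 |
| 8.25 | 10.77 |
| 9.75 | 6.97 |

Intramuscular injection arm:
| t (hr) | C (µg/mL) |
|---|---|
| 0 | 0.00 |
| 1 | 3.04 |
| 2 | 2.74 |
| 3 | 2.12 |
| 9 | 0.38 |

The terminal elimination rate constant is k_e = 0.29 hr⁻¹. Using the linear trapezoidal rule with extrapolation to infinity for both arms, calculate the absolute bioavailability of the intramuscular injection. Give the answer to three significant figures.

F = 0.0324

Trapezoidal AUC_0→9.75 (IV):
  [0→0.25]: (117.86+109.62)/2 × 0.25 = 28.435
  [0.25→6.25]: (109.62+19.24)/2 × 6 = 386.58
  [6.25→8.25]: (19.24+10.77)/2 × 2 = 30.01
  [8.25→9.75]: (10.77+6.97)/2 × 1.5 = 13.305
  Sum = 458.33 µg/mL·hr
IV tail: 6.97/0.29 = 24.034; AUC_iv,0→∞ = 458.33 + 24.034 = 482.364 µg/mL·hr
Trapezoidal AUC_0→9 (intramuscular injection):
  [0→1]: (0.00+3.04)/2 × 1 = 1.52
  [1→2]: (3.04+2.74)/2 × 1 = 2.89
  [2→3]: (2.74+2.12)/2 × 1 = 2.43
  [3→9]: (2.12+0.38)/2 × 6 = 7.5
  Sum = 14.34 µg/mL·hr
intramuscular injection tail: 0.38/0.29 = 1.310; AUC_ev,0→∞ = 14.34 + 1.310 = 15.65 µg/mL·hr
F = (AUC_ev/D_ev)/(AUC_iv/D_iv) = (15.65/50)/(482.364/50) = 0.313/9.64728 = 0.0324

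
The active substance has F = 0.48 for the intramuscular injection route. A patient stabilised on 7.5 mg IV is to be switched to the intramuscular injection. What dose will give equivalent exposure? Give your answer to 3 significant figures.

D_intramuscular = 15.6 mg

For equal systemic exposure: F × D_ev = D_iv
D_ev = D_iv / F = 7.5 / 0.48 = 15.625 mg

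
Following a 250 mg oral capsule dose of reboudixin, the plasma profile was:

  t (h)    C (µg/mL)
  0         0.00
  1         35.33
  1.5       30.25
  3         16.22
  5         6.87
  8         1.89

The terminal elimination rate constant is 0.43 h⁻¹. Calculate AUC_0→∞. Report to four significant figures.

Trapezoidal AUC_0→8:
  [0→1]: (0.00+35.33)/2 × 1 = 17.665
  [1→1.5]: (35.33+30.25)/2 × 0.5 = 16.395
  [1.5→3]: (30.25+16.22)/2 × 1.5 = 34.8525
  [3→5]: (16.22+6.87)/2 × 2 = 23.09
  [5→8]: (6.87+1.89)/2 × 3 = 13.14
  Sum = 105.1425 µg/mL·h
Extrapolated tail: C_last / k_e = 1.89 / 0.43 = 4.395
AUC_0→∞ = 105.1425 + 4.395 = 109.5375 µg/mL·h

AUC = 109.5 µg/mL·h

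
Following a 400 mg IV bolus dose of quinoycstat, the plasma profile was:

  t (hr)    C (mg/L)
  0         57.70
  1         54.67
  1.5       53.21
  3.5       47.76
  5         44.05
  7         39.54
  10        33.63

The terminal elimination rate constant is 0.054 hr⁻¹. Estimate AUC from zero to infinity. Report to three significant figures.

Trapezoidal AUC_0→10:
  [0→1]: (57.70+54.67)/2 × 1 = 56.185
  [1→1.5]: (54.67+53.21)/2 × 0.5 = 26.97
  [1.5→3.5]: (53.21+47.76)/2 × 2 = 100.97
  [3.5→5]: (47.76+44.05)/2 × 1.5 = 68.8575
  [5→7]: (44.05+39.54)/2 × 2 = 83.59
  [7→10]: (39.54+33.63)/2 × 3 = 109.755
  Sum = 446.3275 mg/L·hr
Extrapolated tail: C_last / k_e = 33.63 / 0.054 = 622.778
AUC_0→∞ = 446.3275 + 622.778 = 1069.1055 mg/L·hr

AUC = 1070 mg/L·hr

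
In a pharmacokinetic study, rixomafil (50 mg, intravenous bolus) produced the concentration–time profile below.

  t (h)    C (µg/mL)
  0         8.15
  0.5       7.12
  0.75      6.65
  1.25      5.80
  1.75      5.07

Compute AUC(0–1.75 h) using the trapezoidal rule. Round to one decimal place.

Trapezoidal AUC_0→1.75:
  [0→0.5]: (8.15+7.12)/2 × 0.5 = 3.8175
  [0.5→0.75]: (7.12+6.65)/2 × 0.25 = 1.72125
  [0.75→1.25]: (6.65+5.80)/2 × 0.5 = 3.1125
  [1.25→1.75]: (5.80+5.07)/2 × 0.5 = 2.7175
  Sum = 11.36875 µg/mL·h

AUC = 11.4 µg/mL·h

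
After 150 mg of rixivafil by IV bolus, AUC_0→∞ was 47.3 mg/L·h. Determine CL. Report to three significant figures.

CL = 3.17 L/h

CL = Dose_iv / AUC_0→∞
   = 150 / 47.3 = 3.17125 L/h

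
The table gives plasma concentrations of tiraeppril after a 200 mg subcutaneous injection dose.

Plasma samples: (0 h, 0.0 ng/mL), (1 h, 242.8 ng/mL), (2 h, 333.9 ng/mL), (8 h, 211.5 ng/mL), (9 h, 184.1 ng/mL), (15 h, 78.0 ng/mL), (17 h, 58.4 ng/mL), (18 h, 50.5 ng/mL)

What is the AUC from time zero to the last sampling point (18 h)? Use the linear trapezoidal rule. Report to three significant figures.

AUC = 3220 ng/mL·h

Trapezoidal AUC_0→18:
  [0→1]: (0.0+242.8)/2 × 1 = 121.4
  [1→2]: (242.8+333.9)/2 × 1 = 288.35
  [2→8]: (333.9+211.5)/2 × 6 = 1636.2
  [8→9]: (211.5+184.1)/2 × 1 = 197.8
  [9→15]: (184.1+78.0)/2 × 6 = 786.3
  [15→17]: (78.0+58.4)/2 × 2 = 136.4
  [17→18]: (58.4+50.5)/2 × 1 = 54.45
  Sum = 3220.9 ng/mL·h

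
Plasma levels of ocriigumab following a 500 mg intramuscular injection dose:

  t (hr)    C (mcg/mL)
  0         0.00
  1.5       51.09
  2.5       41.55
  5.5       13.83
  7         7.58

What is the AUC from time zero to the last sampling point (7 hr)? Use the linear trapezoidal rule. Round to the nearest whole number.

AUC = 184 mcg/mL·hr

Trapezoidal AUC_0→7:
  [0→1.5]: (0.00+51.09)/2 × 1.5 = 38.3175
  [1.5→2.5]: (51.09+41.55)/2 × 1 = 46.32
  [2.5→5.5]: (41.55+13.83)/2 × 3 = 83.07
  [5.5→7]: (13.83+7.58)/2 × 1.5 = 16.0575
  Sum = 183.765 mcg/mL·hr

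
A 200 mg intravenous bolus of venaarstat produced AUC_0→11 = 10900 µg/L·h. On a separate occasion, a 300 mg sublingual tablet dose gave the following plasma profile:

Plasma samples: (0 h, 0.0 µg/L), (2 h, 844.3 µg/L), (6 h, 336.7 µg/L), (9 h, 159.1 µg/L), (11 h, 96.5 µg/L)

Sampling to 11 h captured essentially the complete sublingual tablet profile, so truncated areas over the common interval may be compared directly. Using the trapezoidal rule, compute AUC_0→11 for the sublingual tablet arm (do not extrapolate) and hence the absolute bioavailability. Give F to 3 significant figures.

F = 0.257

Trapezoidal AUC_0→11 (sublingual tablet):
  [0→2]: (0.0+844.3)/2 × 2 = 844.3
  [2→6]: (844.3+336.7)/2 × 4 = 2362.0
  [6→9]: (336.7+159.1)/2 × 3 = 743.7
  [9→11]: (159.1+96.5)/2 × 2 = 255.6
  Sum = 4205.6 µg/L·h
F = (AUC_ev/D_ev)/(AUC_iv/D_iv) = (4205.6/300)/(10900/200) = 14.0187/54.5 = 0.2572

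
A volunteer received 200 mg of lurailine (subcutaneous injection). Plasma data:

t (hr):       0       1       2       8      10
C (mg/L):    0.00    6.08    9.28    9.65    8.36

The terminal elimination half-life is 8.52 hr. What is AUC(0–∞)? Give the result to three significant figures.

Trapezoidal AUC_0→10:
  [0→1]: (0.00+6.08)/2 × 1 = 3.04
  [1→2]: (6.08+9.28)/2 × 1 = 7.68
  [2→8]: (9.28+9.65)/2 × 6 = 56.79
  [8→10]: (9.65+8.36)/2 × 2 = 18.01
  Sum = 85.52 mg/L·hr
k_e = ln2 / t½ = 0.693147 / 8.52 = 0.0814 hr^-1
Extrapolated tail: C_last / k_e = 8.36 / 0.0814 = 102.703
AUC_0→∞ = 85.52 + 102.703 = 188.223 mg/L·hr

AUC = 188 mg/L·hr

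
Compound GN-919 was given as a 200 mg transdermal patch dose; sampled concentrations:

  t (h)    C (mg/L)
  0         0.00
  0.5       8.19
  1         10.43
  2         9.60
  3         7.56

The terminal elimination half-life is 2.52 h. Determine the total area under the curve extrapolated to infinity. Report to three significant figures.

Trapezoidal AUC_0→3:
  [0→0.5]: (0.00+8.19)/2 × 0.5 = 2.0475
  [0.5→1]: (8.19+10.43)/2 × 0.5 = 4.655
  [1→2]: (10.43+9.60)/2 × 1 = 10.015
  [2→3]: (9.60+7.56)/2 × 1 = 8.58
  Sum = 25.2975 mg/L·h
k_e = ln2 / t½ = 0.693147 / 2.52 = 0.2751 h^-1
Extrapolated tail: C_last / k_e = 7.56 / 0.2751 = 27.481
AUC_0→∞ = 25.2975 + 27.481 = 52.7785 mg/L·h

AUC = 52.8 mg/L·h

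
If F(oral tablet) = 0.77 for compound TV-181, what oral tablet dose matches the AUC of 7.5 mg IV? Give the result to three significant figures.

D_oral = 9.74 mg

For equal systemic exposure: F × D_ev = D_iv
D_ev = D_iv / F = 7.5 / 0.77 = 9.74026 mg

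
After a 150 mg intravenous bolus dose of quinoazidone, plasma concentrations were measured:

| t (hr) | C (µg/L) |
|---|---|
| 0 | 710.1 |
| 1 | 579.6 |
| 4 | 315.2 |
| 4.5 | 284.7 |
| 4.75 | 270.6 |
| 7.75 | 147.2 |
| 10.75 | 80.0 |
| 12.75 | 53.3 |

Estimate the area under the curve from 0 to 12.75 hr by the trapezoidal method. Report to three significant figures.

Trapezoidal AUC_0→12.75:
  [0→1]: (710.1+579.6)/2 × 1 = 644.85
  [1→4]: (579.6+315.2)/2 × 3 = 1342.2
  [4→4.5]: (315.2+284.7)/2 × 0.5 = 149.975
  [4.5→4.75]: (284.7+270.6)/2 × 0.25 = 69.4125
  [4.75→7.75]: (270.6+147.2)/2 × 3 = 626.7
  [7.75→10.75]: (147.2+80.0)/2 × 3 = 340.8
  [10.75→12.75]: (80.0+53.3)/2 × 2 = 133.3
  Sum = 3307.2375 µg/L·hr

AUC = 3310 µg/L·hr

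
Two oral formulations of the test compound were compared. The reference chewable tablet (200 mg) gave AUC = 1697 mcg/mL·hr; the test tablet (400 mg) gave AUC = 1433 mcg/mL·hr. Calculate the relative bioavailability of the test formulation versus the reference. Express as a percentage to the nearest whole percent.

F_rel = 42%

F_rel = (AUC_test/D_test) / (AUC_ref/D_ref)
      = (1433/400) / (1697/200)
      = 3.5825 / 8.485 = 0.4222 = 42.22%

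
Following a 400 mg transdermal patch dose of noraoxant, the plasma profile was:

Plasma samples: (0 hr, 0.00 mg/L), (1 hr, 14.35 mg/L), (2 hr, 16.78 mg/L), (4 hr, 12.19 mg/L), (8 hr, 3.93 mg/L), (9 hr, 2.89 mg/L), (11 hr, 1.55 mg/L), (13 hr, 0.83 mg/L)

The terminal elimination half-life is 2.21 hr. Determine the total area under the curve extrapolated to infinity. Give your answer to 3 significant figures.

AUC = 96.8 mg/L·hr

Trapezoidal AUC_0→13:
  [0→1]: (0.00+14.35)/2 × 1 = 7.175
  [1→2]: (14.35+16.78)/2 × 1 = 15.565
  [2→4]: (16.78+12.19)/2 × 2 = 28.97
  [4→8]: (12.19+3.93)/2 × 4 = 32.24
  [8→9]: (3.93+2.89)/2 × 1 = 3.41
  [9→11]: (2.89+1.55)/2 × 2 = 4.44
  [11→13]: (1.55+0.83)/2 × 2 = 2.38
  Sum = 94.18 mg/L·hr
k_e = ln2 / t½ = 0.693147 / 2.21 = 0.3136 hr^-1
Extrapolated tail: C_last / k_e = 0.83 / 0.3136 = 2.647
AUC_0→∞ = 94.18 + 2.647 = 96.827 mg/L·hr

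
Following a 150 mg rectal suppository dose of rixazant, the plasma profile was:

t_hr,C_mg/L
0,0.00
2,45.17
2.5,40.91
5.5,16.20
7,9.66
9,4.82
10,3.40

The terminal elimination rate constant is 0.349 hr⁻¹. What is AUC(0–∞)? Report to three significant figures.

AUC = 200 mg/L·hr

Trapezoidal AUC_0→10:
  [0→2]: (0.00+45.17)/2 × 2 = 45.17
  [2→2.5]: (45.17+40.91)/2 × 0.5 = 21.52
  [2.5→5.5]: (40.91+16.20)/2 × 3 = 85.665
  [5.5→7]: (16.20+9.66)/2 × 1.5 = 19.395
  [7→9]: (9.66+4.82)/2 × 2 = 14.48
  [9→10]: (4.82+3.40)/2 × 1 = 4.11
  Sum = 190.34 mg/L·hr
Extrapolated tail: C_last / k_e = 3.40 / 0.349 = 9.742
AUC_0→∞ = 190.34 + 9.742 = 200.082 mg/L·hr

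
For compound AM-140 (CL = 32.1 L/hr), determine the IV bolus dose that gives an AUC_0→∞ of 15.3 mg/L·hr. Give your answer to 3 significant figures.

Dose = 491 mg

Dose_iv = CL × AUC_0→∞
     = 32.1 × 15.3 = 491.13 mg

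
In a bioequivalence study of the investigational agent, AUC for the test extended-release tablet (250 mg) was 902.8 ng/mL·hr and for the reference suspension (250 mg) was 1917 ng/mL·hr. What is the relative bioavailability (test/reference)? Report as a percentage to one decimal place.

F_rel = (AUC_test/D_test) / (AUC_ref/D_ref)
      = (902.8/250) / (1917/250)
      = 3.6112 / 7.668 = 0.4709 = 47.09%

F_rel = 47.1%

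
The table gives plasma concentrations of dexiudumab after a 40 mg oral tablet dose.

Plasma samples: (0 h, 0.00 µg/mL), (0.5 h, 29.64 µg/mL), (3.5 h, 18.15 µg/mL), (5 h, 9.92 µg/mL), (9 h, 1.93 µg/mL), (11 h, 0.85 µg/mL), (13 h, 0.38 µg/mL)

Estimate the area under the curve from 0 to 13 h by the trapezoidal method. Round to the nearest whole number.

AUC = 128 µg/mL·h

Trapezoidal AUC_0→13:
  [0→0.5]: (0.00+29.64)/2 × 0.5 = 7.41
  [0.5→3.5]: (29.64+18.15)/2 × 3 = 71.685
  [3.5→5]: (18.15+9.92)/2 × 1.5 = 21.0525
  [5→9]: (9.92+1.93)/2 × 4 = 23.7
  [9→11]: (1.93+0.85)/2 × 2 = 2.78
  [11→13]: (0.85+0.38)/2 × 2 = 1.23
  Sum = 127.8575 µg/mL·h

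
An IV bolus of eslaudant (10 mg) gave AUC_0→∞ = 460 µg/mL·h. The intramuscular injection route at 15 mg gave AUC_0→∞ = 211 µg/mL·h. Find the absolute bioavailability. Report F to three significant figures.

F = 0.306

F = (AUC_ev / D_ev) / (AUC_iv / D_iv)
  = (211/15) / (460/10)
  = 14.0667 / 46 = 0.3058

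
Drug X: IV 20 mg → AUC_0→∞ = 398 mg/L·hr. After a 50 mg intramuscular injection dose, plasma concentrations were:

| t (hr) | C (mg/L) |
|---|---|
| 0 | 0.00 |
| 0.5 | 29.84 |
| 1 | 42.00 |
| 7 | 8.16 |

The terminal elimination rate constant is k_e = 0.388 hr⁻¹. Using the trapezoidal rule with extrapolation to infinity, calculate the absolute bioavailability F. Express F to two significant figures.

F = 0.20

Trapezoidal AUC_0→7 (intramuscular injection):
  [0→0.5]: (0.00+29.84)/2 × 0.5 = 7.46
  [0.5→1]: (29.84+42.00)/2 × 0.5 = 17.96
  [1→7]: (42.00+8.16)/2 × 6 = 150.48
  Sum = 175.9 mg/L·hr
Tail: C_last/k_e = 8.16/0.388 = 21.031
AUC_0→∞ (intramuscular injection) = 175.9 + 21.031 = 196.931 mg/L·hr
F = (AUC_ev/D_ev)/(AUC_iv/D_iv) = (196.931/50)/(398/20) = 3.93862/19.9 = 0.1979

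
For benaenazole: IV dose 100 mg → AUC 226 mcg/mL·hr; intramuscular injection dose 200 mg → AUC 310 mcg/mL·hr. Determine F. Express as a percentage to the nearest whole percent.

F = (AUC_ev / D_ev) / (AUC_iv / D_iv)
  = (310/200) / (226/100)
  = 1.55 / 2.26 = 0.6858
  = 68.58%

F = 69%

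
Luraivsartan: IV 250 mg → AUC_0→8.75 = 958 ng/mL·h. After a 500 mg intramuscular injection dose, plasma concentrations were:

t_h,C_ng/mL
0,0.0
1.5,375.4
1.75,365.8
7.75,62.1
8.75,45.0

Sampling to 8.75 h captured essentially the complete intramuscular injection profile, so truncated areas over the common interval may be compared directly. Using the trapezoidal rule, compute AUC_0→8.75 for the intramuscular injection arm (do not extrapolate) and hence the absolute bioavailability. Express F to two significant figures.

Trapezoidal AUC_0→8.75 (intramuscular injection):
  [0→1.5]: (0.0+375.4)/2 × 1.5 = 281.55
  [1.5→1.75]: (375.4+365.8)/2 × 0.25 = 92.65
  [1.75→7.75]: (365.8+62.1)/2 × 6 = 1283.7
  [7.75→8.75]: (62.1+45.0)/2 × 1 = 53.55
  Sum = 1711.45 ng/mL·h
F = (AUC_ev/D_ev)/(AUC_iv/D_iv) = (1711.45/500)/(958/250) = 3.4229/3.832 = 0.8932

F = 0.89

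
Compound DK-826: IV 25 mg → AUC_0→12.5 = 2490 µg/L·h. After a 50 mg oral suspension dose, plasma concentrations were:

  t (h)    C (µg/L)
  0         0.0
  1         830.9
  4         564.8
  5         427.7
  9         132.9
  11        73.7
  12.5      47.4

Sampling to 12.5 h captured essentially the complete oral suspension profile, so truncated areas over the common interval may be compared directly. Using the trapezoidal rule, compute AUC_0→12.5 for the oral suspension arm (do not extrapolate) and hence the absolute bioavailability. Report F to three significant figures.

F = 0.888

Trapezoidal AUC_0→12.5 (oral suspension):
  [0→1]: (0.0+830.9)/2 × 1 = 415.45
  [1→4]: (830.9+564.8)/2 × 3 = 2093.55
  [4→5]: (564.8+427.7)/2 × 1 = 496.25
  [5→9]: (427.7+132.9)/2 × 4 = 1121.2
  [9→11]: (132.9+73.7)/2 × 2 = 206.6
  [11→12.5]: (73.7+47.4)/2 × 1.5 = 90.825
  Sum = 4423.875 µg/L·h
F = (AUC_ev/D_ev)/(AUC_iv/D_iv) = (4423.875/50)/(2490/25) = 88.4775/99.6 = 0.8883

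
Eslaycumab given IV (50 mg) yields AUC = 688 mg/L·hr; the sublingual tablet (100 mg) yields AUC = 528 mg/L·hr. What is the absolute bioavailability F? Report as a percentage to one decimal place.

F = 38.4%

F = (AUC_ev / D_ev) / (AUC_iv / D_iv)
  = (528/100) / (688/50)
  = 5.28 / 13.76 = 0.3837
  = 38.37%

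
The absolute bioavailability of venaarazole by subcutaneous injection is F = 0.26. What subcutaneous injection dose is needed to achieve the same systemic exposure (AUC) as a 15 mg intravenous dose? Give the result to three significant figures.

D_subcutaneous = 57.7 mg

For equal systemic exposure: F × D_ev = D_iv
D_ev = D_iv / F = 15 / 0.26 = 57.6923 mg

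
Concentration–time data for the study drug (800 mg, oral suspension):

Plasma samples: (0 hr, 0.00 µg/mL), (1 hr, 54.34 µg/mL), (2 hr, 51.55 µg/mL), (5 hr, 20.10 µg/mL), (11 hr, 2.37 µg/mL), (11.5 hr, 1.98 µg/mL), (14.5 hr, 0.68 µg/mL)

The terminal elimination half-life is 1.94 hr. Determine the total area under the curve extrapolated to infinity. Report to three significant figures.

Trapezoidal AUC_0→14.5:
  [0→1]: (0.00+54.34)/2 × 1 = 27.17
  [1→2]: (54.34+51.55)/2 × 1 = 52.945
  [2→5]: (51.55+20.10)/2 × 3 = 107.475
  [5→11]: (20.10+2.37)/2 × 6 = 67.41
  [11→11.5]: (2.37+1.98)/2 × 0.5 = 1.0875
  [11.5→14.5]: (1.98+0.68)/2 × 3 = 3.99
  Sum = 260.0775 µg/mL·hr
k_e = ln2 / t½ = 0.693147 / 1.94 = 0.3573 hr^-1
Extrapolated tail: C_last / k_e = 0.68 / 0.3573 = 1.903
AUC_0→∞ = 260.0775 + 1.903 = 261.9805 µg/mL·hr

AUC = 262 µg/mL·hr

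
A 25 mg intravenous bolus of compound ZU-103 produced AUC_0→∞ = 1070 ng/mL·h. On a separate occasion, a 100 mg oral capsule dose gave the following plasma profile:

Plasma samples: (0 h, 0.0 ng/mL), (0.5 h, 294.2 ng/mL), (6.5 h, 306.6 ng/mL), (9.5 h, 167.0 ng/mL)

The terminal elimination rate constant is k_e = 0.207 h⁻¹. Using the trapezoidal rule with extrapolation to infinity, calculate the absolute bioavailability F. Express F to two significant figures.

F = 0.79

Trapezoidal AUC_0→9.5 (oral capsule):
  [0→0.5]: (0.0+294.2)/2 × 0.5 = 73.55
  [0.5→6.5]: (294.2+306.6)/2 × 6 = 1802.4
  [6.5→9.5]: (306.6+167.0)/2 × 3 = 710.4
  Sum = 2586.35 ng/mL·h
Tail: C_last/k_e = 167.0/0.207 = 806.763
AUC_0→∞ (oral capsule) = 2586.35 + 806.763 = 3393.113 ng/mL·h
F = (AUC_ev/D_ev)/(AUC_iv/D_iv) = (3393.113/100)/(1070/25) = 33.93113/42.8 = 0.7928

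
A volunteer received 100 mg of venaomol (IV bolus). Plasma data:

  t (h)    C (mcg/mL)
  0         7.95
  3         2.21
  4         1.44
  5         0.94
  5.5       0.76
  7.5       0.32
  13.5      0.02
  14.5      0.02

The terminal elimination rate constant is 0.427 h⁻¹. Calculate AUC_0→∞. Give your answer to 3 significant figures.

AUC = 20.8 mcg/mL·h

Trapezoidal AUC_0→14.5:
  [0→3]: (7.95+2.21)/2 × 3 = 15.24
  [3→4]: (2.21+1.44)/2 × 1 = 1.825
  [4→5]: (1.44+0.94)/2 × 1 = 1.19
  [5→5.5]: (0.94+0.76)/2 × 0.5 = 0.425
  [5.5→7.5]: (0.76+0.32)/2 × 2 = 1.08
  [7.5→13.5]: (0.32+0.02)/2 × 6 = 1.02
  [13.5→14.5]: (0.02+0.02)/2 × 1 = 0.02
  Sum = 20.8 mcg/mL·h
Extrapolated tail: C_last / k_e = 0.02 / 0.427 = 0.047
AUC_0→∞ = 20.8 + 0.047 = 20.847 mcg/mL·h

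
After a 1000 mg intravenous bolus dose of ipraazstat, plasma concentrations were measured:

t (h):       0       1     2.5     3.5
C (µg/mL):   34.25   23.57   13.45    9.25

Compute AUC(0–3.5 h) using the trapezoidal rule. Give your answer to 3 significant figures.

Trapezoidal AUC_0→3.5:
  [0→1]: (34.25+23.57)/2 × 1 = 28.91
  [1→2.5]: (23.57+13.45)/2 × 1.5 = 27.765
  [2.5→3.5]: (13.45+9.25)/2 × 1 = 11.35
  Sum = 68.025 µg/mL·h

AUC = 68.0 µg/mL·h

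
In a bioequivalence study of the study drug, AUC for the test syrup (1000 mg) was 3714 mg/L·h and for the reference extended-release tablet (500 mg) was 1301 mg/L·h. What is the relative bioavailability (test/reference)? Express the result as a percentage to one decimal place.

F_rel = (AUC_test/D_test) / (AUC_ref/D_ref)
      = (3714/1000) / (1301/500)
      = 3.714 / 2.602 = 1.4274 = 142.74%

F_rel = 142.7%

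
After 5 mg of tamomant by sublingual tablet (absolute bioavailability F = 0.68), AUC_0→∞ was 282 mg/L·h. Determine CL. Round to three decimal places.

CL = 0.012 L/h

CL = F × Dose / AUC_0→∞
   = 0.68 × 5 / 282 = 0.0120567 L/h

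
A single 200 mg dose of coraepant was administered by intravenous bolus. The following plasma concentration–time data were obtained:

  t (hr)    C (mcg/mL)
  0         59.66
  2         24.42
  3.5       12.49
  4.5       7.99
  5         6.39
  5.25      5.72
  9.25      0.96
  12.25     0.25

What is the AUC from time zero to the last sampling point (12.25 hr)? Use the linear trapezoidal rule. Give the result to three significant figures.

Trapezoidal AUC_0→12.25:
  [0→2]: (59.66+24.42)/2 × 2 = 84.08
  [2→3.5]: (24.42+12.49)/2 × 1.5 = 27.6825
  [3.5→4.5]: (12.49+7.99)/2 × 1 = 10.24
  [4.5→5]: (7.99+6.39)/2 × 0.5 = 3.595
  [5→5.25]: (6.39+5.72)/2 × 0.25 = 1.51375
  [5.25→9.25]: (5.72+0.96)/2 × 4 = 13.36
  [9.25→12.25]: (0.96+0.25)/2 × 3 = 1.815
  Sum = 142.28625 mcg/mL·hr

AUC = 142 mcg/mL·hr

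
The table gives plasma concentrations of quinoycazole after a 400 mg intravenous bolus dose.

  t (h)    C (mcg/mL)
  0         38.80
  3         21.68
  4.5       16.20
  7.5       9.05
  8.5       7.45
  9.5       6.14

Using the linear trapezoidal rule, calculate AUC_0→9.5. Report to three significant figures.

Trapezoidal AUC_0→9.5:
  [0→3]: (38.80+21.68)/2 × 3 = 90.72
  [3→4.5]: (21.68+16.20)/2 × 1.5 = 28.41
  [4.5→7.5]: (16.20+9.05)/2 × 3 = 37.875
  [7.5→8.5]: (9.05+7.45)/2 × 1 = 8.25
  [8.5→9.5]: (7.45+6.14)/2 × 1 = 6.795
  Sum = 172.05 mcg/mL·h

AUC = 172 mcg/mL·h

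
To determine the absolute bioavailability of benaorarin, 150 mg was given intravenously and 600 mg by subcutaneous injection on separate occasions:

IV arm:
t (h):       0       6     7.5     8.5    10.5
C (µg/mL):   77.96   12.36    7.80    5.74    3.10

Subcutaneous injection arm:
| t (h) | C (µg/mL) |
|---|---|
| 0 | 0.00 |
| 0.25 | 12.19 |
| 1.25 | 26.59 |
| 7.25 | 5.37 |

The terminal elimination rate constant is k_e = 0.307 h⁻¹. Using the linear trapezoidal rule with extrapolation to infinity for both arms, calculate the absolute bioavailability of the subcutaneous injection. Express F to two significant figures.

Trapezoidal AUC_0→10.5 (IV):
  [0→6]: (77.96+12.36)/2 × 6 = 270.96
  [6→7.5]: (12.36+7.80)/2 × 1.5 = 15.12
  [7.5→8.5]: (7.80+5.74)/2 × 1 = 6.77
  [8.5→10.5]: (5.74+3.10)/2 × 2 = 8.84
  Sum = 301.69 µg/mL·h
IV tail: 3.10/0.307 = 10.098; AUC_iv,0→∞ = 301.69 + 10.098 = 311.788 µg/mL·h
Trapezoidal AUC_0→7.25 (subcutaneous injection):
  [0→0.25]: (0.00+12.19)/2 × 0.25 = 1.52375
  [0.25→1.25]: (12.19+26.59)/2 × 1 = 19.39
  [1.25→7.25]: (26.59+5.37)/2 × 6 = 95.88
  Sum = 116.79375 µg/mL·h
subcutaneous injection tail: 5.37/0.307 = 17.492; AUC_ev,0→∞ = 116.79375 + 17.492 = 134.28575 µg/mL·h
F = (AUC_ev/D_ev)/(AUC_iv/D_iv) = (134.28575/600)/(311.788/150) = 0.22381/2.07859 = 0.1077

F = 0.11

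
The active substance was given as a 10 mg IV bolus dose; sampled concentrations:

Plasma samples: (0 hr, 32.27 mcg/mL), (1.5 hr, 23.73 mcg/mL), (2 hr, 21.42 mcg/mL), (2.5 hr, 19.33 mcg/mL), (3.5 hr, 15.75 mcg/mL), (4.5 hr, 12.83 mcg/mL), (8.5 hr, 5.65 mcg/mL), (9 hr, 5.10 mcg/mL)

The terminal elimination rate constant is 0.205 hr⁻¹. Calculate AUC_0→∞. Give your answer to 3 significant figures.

Trapezoidal AUC_0→9:
  [0→1.5]: (32.27+23.73)/2 × 1.5 = 42.0
  [1.5→2]: (23.73+21.42)/2 × 0.5 = 11.2875
  [2→2.5]: (21.42+19.33)/2 × 0.5 = 10.1875
  [2.5→3.5]: (19.33+15.75)/2 × 1 = 17.54
  [3.5→4.5]: (15.75+12.83)/2 × 1 = 14.29
  [4.5→8.5]: (12.83+5.65)/2 × 4 = 36.96
  [8.5→9]: (5.65+5.10)/2 × 0.5 = 2.6875
  Sum = 134.9525 mcg/mL·hr
Extrapolated tail: C_last / k_e = 5.10 / 0.205 = 24.878
AUC_0→∞ = 134.9525 + 24.878 = 159.8305 mcg/mL·hr

AUC = 160 mcg/mL·hr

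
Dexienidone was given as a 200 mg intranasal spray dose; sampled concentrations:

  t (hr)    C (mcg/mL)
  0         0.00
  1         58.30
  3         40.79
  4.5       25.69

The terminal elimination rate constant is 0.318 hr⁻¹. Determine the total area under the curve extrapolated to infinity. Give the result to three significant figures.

Trapezoidal AUC_0→4.5:
  [0→1]: (0.00+58.30)/2 × 1 = 29.15
  [1→3]: (58.30+40.79)/2 × 2 = 99.09
  [3→4.5]: (40.79+25.69)/2 × 1.5 = 49.86
  Sum = 178.1 mcg/mL·hr
Extrapolated tail: C_last / k_e = 25.69 / 0.318 = 80.786
AUC_0→∞ = 178.1 + 80.786 = 258.886 mcg/mL·hr

AUC = 259 mcg/mL·hr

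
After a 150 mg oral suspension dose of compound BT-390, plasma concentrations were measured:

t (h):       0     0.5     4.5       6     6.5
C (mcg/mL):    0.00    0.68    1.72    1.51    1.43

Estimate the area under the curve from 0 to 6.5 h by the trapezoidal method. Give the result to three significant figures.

Trapezoidal AUC_0→6.5:
  [0→0.5]: (0.00+0.68)/2 × 0.5 = 0.17
  [0.5→4.5]: (0.68+1.72)/2 × 4 = 4.8
  [4.5→6]: (1.72+1.51)/2 × 1.5 = 2.4225
  [6→6.5]: (1.51+1.43)/2 × 0.5 = 0.735
  Sum = 8.1275 mcg/mL·h

AUC = 8.13 mcg/mL·h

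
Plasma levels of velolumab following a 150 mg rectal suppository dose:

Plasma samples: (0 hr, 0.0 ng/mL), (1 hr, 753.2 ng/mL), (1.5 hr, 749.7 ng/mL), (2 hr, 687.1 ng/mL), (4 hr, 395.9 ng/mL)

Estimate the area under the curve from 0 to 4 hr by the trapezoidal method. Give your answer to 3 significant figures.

Trapezoidal AUC_0→4:
  [0→1]: (0.0+753.2)/2 × 1 = 376.6
  [1→1.5]: (753.2+749.7)/2 × 0.5 = 375.725
  [1.5→2]: (749.7+687.1)/2 × 0.5 = 359.2
  [2→4]: (687.1+395.9)/2 × 2 = 1083.0
  Sum = 2194.525 ng/mL·hr

AUC = 2190 ng/mL·hr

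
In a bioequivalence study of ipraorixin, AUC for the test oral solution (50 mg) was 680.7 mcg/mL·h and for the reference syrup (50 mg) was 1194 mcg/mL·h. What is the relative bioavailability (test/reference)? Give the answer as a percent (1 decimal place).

F_rel = (AUC_test/D_test) / (AUC_ref/D_ref)
      = (680.7/50) / (1194/50)
      = 13.614 / 23.88 = 0.5701 = 57.01%

F_rel = 57.0%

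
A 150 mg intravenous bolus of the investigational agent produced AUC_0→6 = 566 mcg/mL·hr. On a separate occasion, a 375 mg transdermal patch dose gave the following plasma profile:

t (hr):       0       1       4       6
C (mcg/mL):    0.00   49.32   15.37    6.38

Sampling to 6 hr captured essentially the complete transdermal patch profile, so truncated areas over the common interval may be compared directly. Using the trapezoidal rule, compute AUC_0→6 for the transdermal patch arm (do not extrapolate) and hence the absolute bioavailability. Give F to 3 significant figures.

F = 0.101

Trapezoidal AUC_0→6 (transdermal patch):
  [0→1]: (0.00+49.32)/2 × 1 = 24.66
  [1→4]: (49.32+15.37)/2 × 3 = 97.035
  [4→6]: (15.37+6.38)/2 × 2 = 21.75
  Sum = 143.445 mcg/mL·hr
F = (AUC_ev/D_ev)/(AUC_iv/D_iv) = (143.445/375)/(566/150) = 0.38252/3.77333 = 0.1014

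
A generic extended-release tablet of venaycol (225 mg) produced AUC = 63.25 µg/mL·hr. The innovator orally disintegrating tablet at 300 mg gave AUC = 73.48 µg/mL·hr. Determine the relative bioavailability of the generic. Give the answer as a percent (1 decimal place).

F_rel = (AUC_test/D_test) / (AUC_ref/D_ref)
      = (63.25/225) / (73.48/300)
      = 0.281111 / 0.244933 = 1.1477 = 114.77%

F_rel = 114.8%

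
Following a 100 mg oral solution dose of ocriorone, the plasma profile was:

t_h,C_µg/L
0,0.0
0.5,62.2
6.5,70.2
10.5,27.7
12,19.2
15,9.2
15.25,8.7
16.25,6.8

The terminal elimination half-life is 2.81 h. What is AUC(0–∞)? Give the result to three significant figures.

AUC = 724 µg/L·h

Trapezoidal AUC_0→16.25:
  [0→0.5]: (0.0+62.2)/2 × 0.5 = 15.55
  [0.5→6.5]: (62.2+70.2)/2 × 6 = 397.2
  [6.5→10.5]: (70.2+27.7)/2 × 4 = 195.8
  [10.5→12]: (27.7+19.2)/2 × 1.5 = 35.175
  [12→15]: (19.2+9.2)/2 × 3 = 42.6
  [15→15.25]: (9.2+8.7)/2 × 0.25 = 2.2375
  [15.25→16.25]: (8.7+6.8)/2 × 1 = 7.75
  Sum = 696.3125 µg/L·h
k_e = ln2 / t½ = 0.693147 / 2.81 = 0.2467 h^-1
Extrapolated tail: C_last / k_e = 6.8 / 0.2467 = 27.564
AUC_0→∞ = 696.3125 + 27.564 = 723.8765 µg/L·h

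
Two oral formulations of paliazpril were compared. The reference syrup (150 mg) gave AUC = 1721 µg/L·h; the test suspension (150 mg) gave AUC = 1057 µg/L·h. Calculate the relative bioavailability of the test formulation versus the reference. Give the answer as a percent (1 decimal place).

F_rel = (AUC_test/D_test) / (AUC_ref/D_ref)
      = (1057/150) / (1721/150)
      = 7.04667 / 11.4733 = 0.6142 = 61.42%

F_rel = 61.4%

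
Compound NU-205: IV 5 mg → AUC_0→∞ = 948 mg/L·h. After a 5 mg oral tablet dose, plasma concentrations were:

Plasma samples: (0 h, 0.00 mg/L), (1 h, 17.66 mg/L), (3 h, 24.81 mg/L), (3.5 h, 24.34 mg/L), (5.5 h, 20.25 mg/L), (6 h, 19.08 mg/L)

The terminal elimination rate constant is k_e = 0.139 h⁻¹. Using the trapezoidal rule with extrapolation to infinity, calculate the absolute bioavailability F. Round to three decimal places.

F = 0.269

Trapezoidal AUC_0→6 (oral tablet):
  [0→1]: (0.00+17.66)/2 × 1 = 8.83
  [1→3]: (17.66+24.81)/2 × 2 = 42.47
  [3→3.5]: (24.81+24.34)/2 × 0.5 = 12.2875
  [3.5→5.5]: (24.34+20.25)/2 × 2 = 44.59
  [5.5→6]: (20.25+19.08)/2 × 0.5 = 9.8325
  Sum = 118.01 mg/L·h
Tail: C_last/k_e = 19.08/0.139 = 137.266
AUC_0→∞ (oral tablet) = 118.01 + 137.266 = 255.276 mg/L·h
F = (AUC_ev/D_ev)/(AUC_iv/D_iv) = (255.276/5)/(948/5) = 51.0552/189.6 = 0.2693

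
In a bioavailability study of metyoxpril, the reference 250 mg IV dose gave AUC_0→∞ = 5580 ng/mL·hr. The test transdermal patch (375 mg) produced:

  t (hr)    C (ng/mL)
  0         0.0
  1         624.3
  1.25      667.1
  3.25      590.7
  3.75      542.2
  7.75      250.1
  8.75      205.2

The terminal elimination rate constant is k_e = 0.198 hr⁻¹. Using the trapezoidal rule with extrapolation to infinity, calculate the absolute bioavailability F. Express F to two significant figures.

F = 0.58

Trapezoidal AUC_0→8.75 (transdermal patch):
  [0→1]: (0.0+624.3)/2 × 1 = 312.15
  [1→1.25]: (624.3+667.1)/2 × 0.25 = 161.425
  [1.25→3.25]: (667.1+590.7)/2 × 2 = 1257.8
  [3.25→3.75]: (590.7+542.2)/2 × 0.5 = 283.225
  [3.75→7.75]: (542.2+250.1)/2 × 4 = 1584.6
  [7.75→8.75]: (250.1+205.2)/2 × 1 = 227.65
  Sum = 3826.85 ng/mL·hr
Tail: C_last/k_e = 205.2/0.198 = 1036.364
AUC_0→∞ (transdermal patch) = 3826.85 + 1036.364 = 4863.214 ng/mL·hr
F = (AUC_ev/D_ev)/(AUC_iv/D_iv) = (4863.214/375)/(5580/250) = 12.9686/22.32 = 0.5810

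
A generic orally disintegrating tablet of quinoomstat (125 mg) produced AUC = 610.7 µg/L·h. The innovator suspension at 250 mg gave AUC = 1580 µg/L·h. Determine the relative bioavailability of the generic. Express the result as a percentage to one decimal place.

F_rel = (AUC_test/D_test) / (AUC_ref/D_ref)
      = (610.7/125) / (1580/250)
      = 4.8856 / 6.32 = 0.7730 = 77.30%

F_rel = 77.3%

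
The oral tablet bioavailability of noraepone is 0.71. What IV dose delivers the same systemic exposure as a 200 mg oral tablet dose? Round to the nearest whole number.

Systemic exposure from an extravascular dose = F × D_ev, so the equivalent IV dose is F × D_ev.
D_iv = F × D_ev = 0.71 × 200 = 142 mg

D_iv = 142 mg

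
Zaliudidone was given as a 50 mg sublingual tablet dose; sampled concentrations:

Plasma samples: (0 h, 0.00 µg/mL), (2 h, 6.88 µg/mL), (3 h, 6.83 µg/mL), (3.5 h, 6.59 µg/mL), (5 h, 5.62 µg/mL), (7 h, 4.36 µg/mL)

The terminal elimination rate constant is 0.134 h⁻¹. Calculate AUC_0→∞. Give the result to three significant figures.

Trapezoidal AUC_0→7:
  [0→2]: (0.00+6.88)/2 × 2 = 6.88
  [2→3]: (6.88+6.83)/2 × 1 = 6.855
  [3→3.5]: (6.83+6.59)/2 × 0.5 = 3.355
  [3.5→5]: (6.59+5.62)/2 × 1.5 = 9.1575
  [5→7]: (5.62+4.36)/2 × 2 = 9.98
  Sum = 36.2275 µg/mL·h
Extrapolated tail: C_last / k_e = 4.36 / 0.134 = 32.537
AUC_0→∞ = 36.2275 + 32.537 = 68.7645 µg/mL·h

AUC = 68.8 µg/mL·h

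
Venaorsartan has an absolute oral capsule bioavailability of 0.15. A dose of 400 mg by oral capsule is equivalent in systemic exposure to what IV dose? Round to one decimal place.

Systemic exposure from an extravascular dose = F × D_ev, so the equivalent IV dose is F × D_ev.
D_iv = F × D_ev = 0.15 × 400 = 60 mg

D_iv = 60.0 mg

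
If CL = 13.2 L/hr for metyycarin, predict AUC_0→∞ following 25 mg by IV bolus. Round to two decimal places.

AUC_0→∞ = Dose_iv / CL
        = 25 / 13.2 = 1.89394 mg/L·hr

AUC = 1.89 mg/L·hr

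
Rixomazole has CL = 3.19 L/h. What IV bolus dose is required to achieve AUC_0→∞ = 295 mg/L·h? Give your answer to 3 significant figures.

Dose_iv = CL × AUC_0→∞
     = 3.19 × 295 = 941.05 mg

Dose = 941 mg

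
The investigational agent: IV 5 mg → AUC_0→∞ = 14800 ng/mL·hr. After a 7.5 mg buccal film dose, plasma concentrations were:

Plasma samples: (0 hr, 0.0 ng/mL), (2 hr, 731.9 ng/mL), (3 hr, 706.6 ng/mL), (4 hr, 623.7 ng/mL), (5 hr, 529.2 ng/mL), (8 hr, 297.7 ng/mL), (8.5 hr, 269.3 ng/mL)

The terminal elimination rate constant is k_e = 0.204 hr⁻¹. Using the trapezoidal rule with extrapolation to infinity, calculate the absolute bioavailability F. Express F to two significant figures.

Trapezoidal AUC_0→8.5 (buccal film):
  [0→2]: (0.0+731.9)/2 × 2 = 731.9
  [2→3]: (731.9+706.6)/2 × 1 = 719.25
  [3→4]: (706.6+623.7)/2 × 1 = 665.15
  [4→5]: (623.7+529.2)/2 × 1 = 576.45
  [5→8]: (529.2+297.7)/2 × 3 = 1240.35
  [8→8.5]: (297.7+269.3)/2 × 0.5 = 141.75
  Sum = 4074.85 ng/mL·hr
Tail: C_last/k_e = 269.3/0.204 = 1320.098
AUC_0→∞ (buccal film) = 4074.85 + 1320.098 = 5394.948 ng/mL·hr
F = (AUC_ev/D_ev)/(AUC_iv/D_iv) = (5394.948/7.5)/(14800/5) = 719.3264/2960 = 0.2430

F = 0.24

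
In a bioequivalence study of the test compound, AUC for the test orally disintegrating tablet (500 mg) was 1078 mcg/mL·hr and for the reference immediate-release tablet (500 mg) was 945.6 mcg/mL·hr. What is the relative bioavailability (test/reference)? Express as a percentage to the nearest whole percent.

F_rel = 114%

F_rel = (AUC_test/D_test) / (AUC_ref/D_ref)
      = (1078/500) / (945.6/500)
      = 2.156 / 1.8912 = 1.1400 = 114.00%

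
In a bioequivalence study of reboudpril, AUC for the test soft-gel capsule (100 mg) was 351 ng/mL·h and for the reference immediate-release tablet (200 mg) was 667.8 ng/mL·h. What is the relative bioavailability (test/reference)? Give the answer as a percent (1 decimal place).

F_rel = (AUC_test/D_test) / (AUC_ref/D_ref)
      = (351/100) / (667.8/200)
      = 3.51 / 3.339 = 1.0512 = 105.12%

F_rel = 105.1%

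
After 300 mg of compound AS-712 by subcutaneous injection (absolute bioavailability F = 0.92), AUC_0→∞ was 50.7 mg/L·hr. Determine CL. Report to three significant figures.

CL = F × Dose / AUC_0→∞
   = 0.92 × 300 / 50.7 = 5.44379 L/hr

CL = 5.44 L/hr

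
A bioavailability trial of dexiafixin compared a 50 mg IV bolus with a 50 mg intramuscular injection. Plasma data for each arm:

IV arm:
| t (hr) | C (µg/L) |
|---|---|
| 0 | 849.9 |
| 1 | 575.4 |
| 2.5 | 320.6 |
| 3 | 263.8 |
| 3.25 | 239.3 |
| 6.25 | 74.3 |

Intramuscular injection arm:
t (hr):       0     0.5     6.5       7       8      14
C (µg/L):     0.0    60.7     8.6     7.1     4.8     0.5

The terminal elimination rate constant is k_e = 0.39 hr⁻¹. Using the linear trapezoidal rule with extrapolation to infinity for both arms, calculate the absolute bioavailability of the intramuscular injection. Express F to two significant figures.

F = 0.11

Trapezoidal AUC_0→6.25 (IV):
  [0→1]: (849.9+575.4)/2 × 1 = 712.65
  [1→2.5]: (575.4+320.6)/2 × 1.5 = 672.0
  [2.5→3]: (320.6+263.8)/2 × 0.5 = 146.1
  [3→3.25]: (263.8+239.3)/2 × 0.25 = 62.8875
  [3.25→6.25]: (239.3+74.3)/2 × 3 = 470.4
  Sum = 2064.0375 µg/L·hr
IV tail: 74.3/0.39 = 190.513; AUC_iv,0→∞ = 2064.0375 + 190.513 = 2254.5505 µg/L·hr
Trapezoidal AUC_0→14 (intramuscular injection):
  [0→0.5]: (0.0+60.7)/2 × 0.5 = 15.175
  [0.5→6.5]: (60.7+8.6)/2 × 6 = 207.9
  [6.5→7]: (8.6+7.1)/2 × 0.5 = 3.925
  [7→8]: (7.1+4.8)/2 × 1 = 5.95
  [8→14]: (4.8+0.5)/2 × 6 = 15.9
  Sum = 248.85 µg/L·hr
intramuscular injection tail: 0.5/0.39 = 1.282; AUC_ev,0→∞ = 248.85 + 1.282 = 250.132 µg/L·hr
F = (AUC_ev/D_ev)/(AUC_iv/D_iv) = (250.132/50)/(2254.5505/50) = 5.00264/45.09101 = 0.1109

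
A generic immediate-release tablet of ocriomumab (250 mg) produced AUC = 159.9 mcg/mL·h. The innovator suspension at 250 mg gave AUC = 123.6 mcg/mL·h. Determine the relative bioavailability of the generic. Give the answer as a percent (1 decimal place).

F_rel = 129.4%

F_rel = (AUC_test/D_test) / (AUC_ref/D_ref)
      = (159.9/250) / (123.6/250)
      = 0.6396 / 0.4944 = 1.2937 = 129.37%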